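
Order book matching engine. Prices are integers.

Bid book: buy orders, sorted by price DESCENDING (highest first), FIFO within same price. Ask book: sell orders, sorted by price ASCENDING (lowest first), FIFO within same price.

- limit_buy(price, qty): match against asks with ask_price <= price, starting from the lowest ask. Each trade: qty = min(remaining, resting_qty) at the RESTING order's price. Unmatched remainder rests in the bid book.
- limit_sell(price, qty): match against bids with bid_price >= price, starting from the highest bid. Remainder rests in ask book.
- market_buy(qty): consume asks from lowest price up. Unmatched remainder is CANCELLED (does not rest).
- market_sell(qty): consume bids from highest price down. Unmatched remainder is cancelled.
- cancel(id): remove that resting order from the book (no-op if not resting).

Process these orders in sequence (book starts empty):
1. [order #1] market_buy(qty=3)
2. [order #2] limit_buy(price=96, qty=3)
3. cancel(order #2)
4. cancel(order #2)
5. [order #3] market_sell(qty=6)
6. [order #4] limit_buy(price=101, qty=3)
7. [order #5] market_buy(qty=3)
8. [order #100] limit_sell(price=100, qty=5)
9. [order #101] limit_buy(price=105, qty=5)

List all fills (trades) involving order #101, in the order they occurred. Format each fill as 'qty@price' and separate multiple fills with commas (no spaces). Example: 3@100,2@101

Answer: 2@100

Derivation:
After op 1 [order #1] market_buy(qty=3): fills=none; bids=[-] asks=[-]
After op 2 [order #2] limit_buy(price=96, qty=3): fills=none; bids=[#2:3@96] asks=[-]
After op 3 cancel(order #2): fills=none; bids=[-] asks=[-]
After op 4 cancel(order #2): fills=none; bids=[-] asks=[-]
After op 5 [order #3] market_sell(qty=6): fills=none; bids=[-] asks=[-]
After op 6 [order #4] limit_buy(price=101, qty=3): fills=none; bids=[#4:3@101] asks=[-]
After op 7 [order #5] market_buy(qty=3): fills=none; bids=[#4:3@101] asks=[-]
After op 8 [order #100] limit_sell(price=100, qty=5): fills=#4x#100:3@101; bids=[-] asks=[#100:2@100]
After op 9 [order #101] limit_buy(price=105, qty=5): fills=#101x#100:2@100; bids=[#101:3@105] asks=[-]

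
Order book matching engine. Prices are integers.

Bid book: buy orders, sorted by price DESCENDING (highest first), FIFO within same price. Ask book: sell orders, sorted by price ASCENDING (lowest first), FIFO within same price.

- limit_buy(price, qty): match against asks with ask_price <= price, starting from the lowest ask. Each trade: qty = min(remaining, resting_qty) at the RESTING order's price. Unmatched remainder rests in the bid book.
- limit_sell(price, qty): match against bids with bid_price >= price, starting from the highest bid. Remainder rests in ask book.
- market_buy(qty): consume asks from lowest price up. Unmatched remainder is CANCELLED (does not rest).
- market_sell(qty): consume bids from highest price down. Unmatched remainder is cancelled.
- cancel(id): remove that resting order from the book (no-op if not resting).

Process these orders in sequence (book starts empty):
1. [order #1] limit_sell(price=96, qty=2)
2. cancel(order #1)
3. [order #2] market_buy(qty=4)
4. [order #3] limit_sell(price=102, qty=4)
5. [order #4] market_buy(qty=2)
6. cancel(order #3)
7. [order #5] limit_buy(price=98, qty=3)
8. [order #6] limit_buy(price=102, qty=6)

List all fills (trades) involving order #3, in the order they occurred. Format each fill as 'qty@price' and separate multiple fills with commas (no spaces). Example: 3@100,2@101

After op 1 [order #1] limit_sell(price=96, qty=2): fills=none; bids=[-] asks=[#1:2@96]
After op 2 cancel(order #1): fills=none; bids=[-] asks=[-]
After op 3 [order #2] market_buy(qty=4): fills=none; bids=[-] asks=[-]
After op 4 [order #3] limit_sell(price=102, qty=4): fills=none; bids=[-] asks=[#3:4@102]
After op 5 [order #4] market_buy(qty=2): fills=#4x#3:2@102; bids=[-] asks=[#3:2@102]
After op 6 cancel(order #3): fills=none; bids=[-] asks=[-]
After op 7 [order #5] limit_buy(price=98, qty=3): fills=none; bids=[#5:3@98] asks=[-]
After op 8 [order #6] limit_buy(price=102, qty=6): fills=none; bids=[#6:6@102 #5:3@98] asks=[-]

Answer: 2@102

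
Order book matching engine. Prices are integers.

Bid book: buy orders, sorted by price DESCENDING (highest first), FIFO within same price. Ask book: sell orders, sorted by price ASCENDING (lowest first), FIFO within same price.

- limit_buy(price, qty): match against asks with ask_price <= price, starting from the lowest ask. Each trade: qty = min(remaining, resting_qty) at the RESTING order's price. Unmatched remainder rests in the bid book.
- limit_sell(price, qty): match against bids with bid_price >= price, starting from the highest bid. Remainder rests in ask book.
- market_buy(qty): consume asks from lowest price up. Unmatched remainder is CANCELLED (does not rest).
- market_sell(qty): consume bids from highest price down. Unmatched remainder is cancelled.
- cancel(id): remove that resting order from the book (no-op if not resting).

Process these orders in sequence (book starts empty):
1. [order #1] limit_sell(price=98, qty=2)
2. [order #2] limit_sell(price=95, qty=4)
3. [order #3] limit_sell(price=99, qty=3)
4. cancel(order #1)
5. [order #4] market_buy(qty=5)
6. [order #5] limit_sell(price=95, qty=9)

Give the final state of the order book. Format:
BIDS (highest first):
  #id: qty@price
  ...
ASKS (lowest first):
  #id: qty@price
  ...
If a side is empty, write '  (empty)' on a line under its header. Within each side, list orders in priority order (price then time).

After op 1 [order #1] limit_sell(price=98, qty=2): fills=none; bids=[-] asks=[#1:2@98]
After op 2 [order #2] limit_sell(price=95, qty=4): fills=none; bids=[-] asks=[#2:4@95 #1:2@98]
After op 3 [order #3] limit_sell(price=99, qty=3): fills=none; bids=[-] asks=[#2:4@95 #1:2@98 #3:3@99]
After op 4 cancel(order #1): fills=none; bids=[-] asks=[#2:4@95 #3:3@99]
After op 5 [order #4] market_buy(qty=5): fills=#4x#2:4@95 #4x#3:1@99; bids=[-] asks=[#3:2@99]
After op 6 [order #5] limit_sell(price=95, qty=9): fills=none; bids=[-] asks=[#5:9@95 #3:2@99]

Answer: BIDS (highest first):
  (empty)
ASKS (lowest first):
  #5: 9@95
  #3: 2@99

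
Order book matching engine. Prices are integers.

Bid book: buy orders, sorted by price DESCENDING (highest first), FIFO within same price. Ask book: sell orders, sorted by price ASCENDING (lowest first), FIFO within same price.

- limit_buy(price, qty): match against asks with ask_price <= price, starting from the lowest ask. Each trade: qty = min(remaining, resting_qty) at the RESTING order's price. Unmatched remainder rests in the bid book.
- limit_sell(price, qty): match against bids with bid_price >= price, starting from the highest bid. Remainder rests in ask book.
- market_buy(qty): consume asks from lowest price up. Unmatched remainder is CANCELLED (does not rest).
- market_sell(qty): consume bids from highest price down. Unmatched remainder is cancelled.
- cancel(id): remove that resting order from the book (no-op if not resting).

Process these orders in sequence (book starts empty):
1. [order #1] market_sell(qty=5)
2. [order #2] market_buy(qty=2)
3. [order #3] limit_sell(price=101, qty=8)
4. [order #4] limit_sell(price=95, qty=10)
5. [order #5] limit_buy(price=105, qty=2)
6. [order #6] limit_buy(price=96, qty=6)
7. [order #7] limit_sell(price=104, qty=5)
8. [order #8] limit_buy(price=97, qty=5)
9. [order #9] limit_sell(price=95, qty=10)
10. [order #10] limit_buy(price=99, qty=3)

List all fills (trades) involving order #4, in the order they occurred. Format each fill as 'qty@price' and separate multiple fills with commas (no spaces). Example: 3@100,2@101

After op 1 [order #1] market_sell(qty=5): fills=none; bids=[-] asks=[-]
After op 2 [order #2] market_buy(qty=2): fills=none; bids=[-] asks=[-]
After op 3 [order #3] limit_sell(price=101, qty=8): fills=none; bids=[-] asks=[#3:8@101]
After op 4 [order #4] limit_sell(price=95, qty=10): fills=none; bids=[-] asks=[#4:10@95 #3:8@101]
After op 5 [order #5] limit_buy(price=105, qty=2): fills=#5x#4:2@95; bids=[-] asks=[#4:8@95 #3:8@101]
After op 6 [order #6] limit_buy(price=96, qty=6): fills=#6x#4:6@95; bids=[-] asks=[#4:2@95 #3:8@101]
After op 7 [order #7] limit_sell(price=104, qty=5): fills=none; bids=[-] asks=[#4:2@95 #3:8@101 #7:5@104]
After op 8 [order #8] limit_buy(price=97, qty=5): fills=#8x#4:2@95; bids=[#8:3@97] asks=[#3:8@101 #7:5@104]
After op 9 [order #9] limit_sell(price=95, qty=10): fills=#8x#9:3@97; bids=[-] asks=[#9:7@95 #3:8@101 #7:5@104]
After op 10 [order #10] limit_buy(price=99, qty=3): fills=#10x#9:3@95; bids=[-] asks=[#9:4@95 #3:8@101 #7:5@104]

Answer: 2@95,6@95,2@95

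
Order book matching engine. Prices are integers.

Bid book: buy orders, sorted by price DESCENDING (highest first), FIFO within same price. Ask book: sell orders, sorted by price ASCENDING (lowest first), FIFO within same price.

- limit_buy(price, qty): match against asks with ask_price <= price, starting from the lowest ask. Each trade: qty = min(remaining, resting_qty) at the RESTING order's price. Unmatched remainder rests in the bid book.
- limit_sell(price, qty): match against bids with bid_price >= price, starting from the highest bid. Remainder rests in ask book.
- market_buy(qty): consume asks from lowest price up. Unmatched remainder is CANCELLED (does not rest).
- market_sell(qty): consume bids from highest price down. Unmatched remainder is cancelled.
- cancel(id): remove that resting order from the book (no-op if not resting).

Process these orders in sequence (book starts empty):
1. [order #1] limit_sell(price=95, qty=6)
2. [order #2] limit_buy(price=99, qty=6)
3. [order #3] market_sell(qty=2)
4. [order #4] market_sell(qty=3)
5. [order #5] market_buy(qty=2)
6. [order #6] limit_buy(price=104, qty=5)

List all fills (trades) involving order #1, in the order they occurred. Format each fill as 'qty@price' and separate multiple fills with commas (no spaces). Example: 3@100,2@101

After op 1 [order #1] limit_sell(price=95, qty=6): fills=none; bids=[-] asks=[#1:6@95]
After op 2 [order #2] limit_buy(price=99, qty=6): fills=#2x#1:6@95; bids=[-] asks=[-]
After op 3 [order #3] market_sell(qty=2): fills=none; bids=[-] asks=[-]
After op 4 [order #4] market_sell(qty=3): fills=none; bids=[-] asks=[-]
After op 5 [order #5] market_buy(qty=2): fills=none; bids=[-] asks=[-]
After op 6 [order #6] limit_buy(price=104, qty=5): fills=none; bids=[#6:5@104] asks=[-]

Answer: 6@95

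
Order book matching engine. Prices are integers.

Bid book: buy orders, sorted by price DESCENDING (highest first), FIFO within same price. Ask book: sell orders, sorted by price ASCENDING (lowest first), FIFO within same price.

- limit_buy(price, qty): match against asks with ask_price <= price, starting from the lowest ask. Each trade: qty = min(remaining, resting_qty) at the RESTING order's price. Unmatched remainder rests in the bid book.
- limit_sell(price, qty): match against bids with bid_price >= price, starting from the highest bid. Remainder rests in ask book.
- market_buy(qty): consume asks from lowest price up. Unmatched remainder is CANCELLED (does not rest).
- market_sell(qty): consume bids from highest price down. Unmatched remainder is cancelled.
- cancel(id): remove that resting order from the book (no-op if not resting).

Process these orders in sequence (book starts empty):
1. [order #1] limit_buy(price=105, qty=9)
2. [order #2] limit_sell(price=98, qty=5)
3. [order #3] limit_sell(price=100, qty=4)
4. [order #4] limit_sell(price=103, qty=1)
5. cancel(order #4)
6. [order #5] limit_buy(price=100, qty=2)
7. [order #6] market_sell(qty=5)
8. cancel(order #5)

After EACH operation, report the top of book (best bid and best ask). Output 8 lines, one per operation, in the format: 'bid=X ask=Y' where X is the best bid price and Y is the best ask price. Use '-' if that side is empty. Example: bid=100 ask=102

After op 1 [order #1] limit_buy(price=105, qty=9): fills=none; bids=[#1:9@105] asks=[-]
After op 2 [order #2] limit_sell(price=98, qty=5): fills=#1x#2:5@105; bids=[#1:4@105] asks=[-]
After op 3 [order #3] limit_sell(price=100, qty=4): fills=#1x#3:4@105; bids=[-] asks=[-]
After op 4 [order #4] limit_sell(price=103, qty=1): fills=none; bids=[-] asks=[#4:1@103]
After op 5 cancel(order #4): fills=none; bids=[-] asks=[-]
After op 6 [order #5] limit_buy(price=100, qty=2): fills=none; bids=[#5:2@100] asks=[-]
After op 7 [order #6] market_sell(qty=5): fills=#5x#6:2@100; bids=[-] asks=[-]
After op 8 cancel(order #5): fills=none; bids=[-] asks=[-]

Answer: bid=105 ask=-
bid=105 ask=-
bid=- ask=-
bid=- ask=103
bid=- ask=-
bid=100 ask=-
bid=- ask=-
bid=- ask=-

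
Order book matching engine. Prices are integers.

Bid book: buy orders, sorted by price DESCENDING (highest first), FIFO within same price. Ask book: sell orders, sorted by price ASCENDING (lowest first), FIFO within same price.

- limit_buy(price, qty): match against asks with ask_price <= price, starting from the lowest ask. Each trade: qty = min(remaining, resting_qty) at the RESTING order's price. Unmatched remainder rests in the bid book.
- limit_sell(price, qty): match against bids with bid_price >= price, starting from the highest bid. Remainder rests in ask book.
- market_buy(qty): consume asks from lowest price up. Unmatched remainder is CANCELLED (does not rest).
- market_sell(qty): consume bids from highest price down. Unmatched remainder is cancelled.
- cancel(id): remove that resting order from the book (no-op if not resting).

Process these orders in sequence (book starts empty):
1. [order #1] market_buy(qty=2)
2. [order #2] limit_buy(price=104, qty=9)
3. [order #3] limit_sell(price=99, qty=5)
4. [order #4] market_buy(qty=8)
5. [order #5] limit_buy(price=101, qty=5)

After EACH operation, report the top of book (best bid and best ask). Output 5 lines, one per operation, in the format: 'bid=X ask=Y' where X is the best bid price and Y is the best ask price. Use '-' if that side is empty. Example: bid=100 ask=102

Answer: bid=- ask=-
bid=104 ask=-
bid=104 ask=-
bid=104 ask=-
bid=104 ask=-

Derivation:
After op 1 [order #1] market_buy(qty=2): fills=none; bids=[-] asks=[-]
After op 2 [order #2] limit_buy(price=104, qty=9): fills=none; bids=[#2:9@104] asks=[-]
After op 3 [order #3] limit_sell(price=99, qty=5): fills=#2x#3:5@104; bids=[#2:4@104] asks=[-]
After op 4 [order #4] market_buy(qty=8): fills=none; bids=[#2:4@104] asks=[-]
After op 5 [order #5] limit_buy(price=101, qty=5): fills=none; bids=[#2:4@104 #5:5@101] asks=[-]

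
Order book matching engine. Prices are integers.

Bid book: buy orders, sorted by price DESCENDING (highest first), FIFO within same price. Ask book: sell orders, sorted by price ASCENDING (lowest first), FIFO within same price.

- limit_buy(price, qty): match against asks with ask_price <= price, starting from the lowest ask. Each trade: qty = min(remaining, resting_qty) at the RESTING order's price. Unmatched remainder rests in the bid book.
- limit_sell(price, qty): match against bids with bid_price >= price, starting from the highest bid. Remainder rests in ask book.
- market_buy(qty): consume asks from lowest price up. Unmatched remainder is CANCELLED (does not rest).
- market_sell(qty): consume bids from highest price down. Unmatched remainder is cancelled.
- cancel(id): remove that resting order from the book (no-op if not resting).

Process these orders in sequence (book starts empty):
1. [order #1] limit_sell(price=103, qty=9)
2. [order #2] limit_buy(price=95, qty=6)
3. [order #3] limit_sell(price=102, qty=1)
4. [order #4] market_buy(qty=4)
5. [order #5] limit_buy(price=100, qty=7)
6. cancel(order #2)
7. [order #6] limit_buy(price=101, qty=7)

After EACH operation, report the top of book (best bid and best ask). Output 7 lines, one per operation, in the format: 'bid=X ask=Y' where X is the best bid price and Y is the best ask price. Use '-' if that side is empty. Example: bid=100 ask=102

Answer: bid=- ask=103
bid=95 ask=103
bid=95 ask=102
bid=95 ask=103
bid=100 ask=103
bid=100 ask=103
bid=101 ask=103

Derivation:
After op 1 [order #1] limit_sell(price=103, qty=9): fills=none; bids=[-] asks=[#1:9@103]
After op 2 [order #2] limit_buy(price=95, qty=6): fills=none; bids=[#2:6@95] asks=[#1:9@103]
After op 3 [order #3] limit_sell(price=102, qty=1): fills=none; bids=[#2:6@95] asks=[#3:1@102 #1:9@103]
After op 4 [order #4] market_buy(qty=4): fills=#4x#3:1@102 #4x#1:3@103; bids=[#2:6@95] asks=[#1:6@103]
After op 5 [order #5] limit_buy(price=100, qty=7): fills=none; bids=[#5:7@100 #2:6@95] asks=[#1:6@103]
After op 6 cancel(order #2): fills=none; bids=[#5:7@100] asks=[#1:6@103]
After op 7 [order #6] limit_buy(price=101, qty=7): fills=none; bids=[#6:7@101 #5:7@100] asks=[#1:6@103]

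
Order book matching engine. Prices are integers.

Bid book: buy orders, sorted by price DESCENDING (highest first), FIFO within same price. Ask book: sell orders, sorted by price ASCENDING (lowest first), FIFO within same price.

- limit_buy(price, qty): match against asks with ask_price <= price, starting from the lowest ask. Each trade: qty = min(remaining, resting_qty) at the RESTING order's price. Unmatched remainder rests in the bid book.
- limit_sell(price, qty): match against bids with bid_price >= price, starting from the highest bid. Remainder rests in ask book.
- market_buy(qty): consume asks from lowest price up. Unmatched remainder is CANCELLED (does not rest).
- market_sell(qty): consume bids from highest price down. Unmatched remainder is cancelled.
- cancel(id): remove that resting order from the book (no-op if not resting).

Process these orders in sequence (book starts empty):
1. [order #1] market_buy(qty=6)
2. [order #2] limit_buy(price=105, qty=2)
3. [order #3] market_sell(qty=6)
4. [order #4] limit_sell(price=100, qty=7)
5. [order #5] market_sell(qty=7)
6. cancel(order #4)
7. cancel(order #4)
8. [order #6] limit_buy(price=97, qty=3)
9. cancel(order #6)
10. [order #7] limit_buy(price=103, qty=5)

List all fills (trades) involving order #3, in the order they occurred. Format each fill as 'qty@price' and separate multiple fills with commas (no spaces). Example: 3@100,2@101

After op 1 [order #1] market_buy(qty=6): fills=none; bids=[-] asks=[-]
After op 2 [order #2] limit_buy(price=105, qty=2): fills=none; bids=[#2:2@105] asks=[-]
After op 3 [order #3] market_sell(qty=6): fills=#2x#3:2@105; bids=[-] asks=[-]
After op 4 [order #4] limit_sell(price=100, qty=7): fills=none; bids=[-] asks=[#4:7@100]
After op 5 [order #5] market_sell(qty=7): fills=none; bids=[-] asks=[#4:7@100]
After op 6 cancel(order #4): fills=none; bids=[-] asks=[-]
After op 7 cancel(order #4): fills=none; bids=[-] asks=[-]
After op 8 [order #6] limit_buy(price=97, qty=3): fills=none; bids=[#6:3@97] asks=[-]
After op 9 cancel(order #6): fills=none; bids=[-] asks=[-]
After op 10 [order #7] limit_buy(price=103, qty=5): fills=none; bids=[#7:5@103] asks=[-]

Answer: 2@105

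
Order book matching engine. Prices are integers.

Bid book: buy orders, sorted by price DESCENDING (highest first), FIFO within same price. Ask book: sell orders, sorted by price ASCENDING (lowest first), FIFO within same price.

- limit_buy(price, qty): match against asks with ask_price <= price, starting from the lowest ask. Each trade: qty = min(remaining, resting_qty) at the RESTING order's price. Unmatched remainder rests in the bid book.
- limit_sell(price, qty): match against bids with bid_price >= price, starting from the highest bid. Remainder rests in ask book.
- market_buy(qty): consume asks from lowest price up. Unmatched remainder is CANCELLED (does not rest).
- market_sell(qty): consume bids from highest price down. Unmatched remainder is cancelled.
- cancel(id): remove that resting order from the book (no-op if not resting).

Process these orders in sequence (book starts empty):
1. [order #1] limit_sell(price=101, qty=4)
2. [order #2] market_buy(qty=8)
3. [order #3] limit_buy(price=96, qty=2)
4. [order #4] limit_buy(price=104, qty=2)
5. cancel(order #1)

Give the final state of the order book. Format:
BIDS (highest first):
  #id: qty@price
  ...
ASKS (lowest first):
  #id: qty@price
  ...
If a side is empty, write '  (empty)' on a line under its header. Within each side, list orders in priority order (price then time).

After op 1 [order #1] limit_sell(price=101, qty=4): fills=none; bids=[-] asks=[#1:4@101]
After op 2 [order #2] market_buy(qty=8): fills=#2x#1:4@101; bids=[-] asks=[-]
After op 3 [order #3] limit_buy(price=96, qty=2): fills=none; bids=[#3:2@96] asks=[-]
After op 4 [order #4] limit_buy(price=104, qty=2): fills=none; bids=[#4:2@104 #3:2@96] asks=[-]
After op 5 cancel(order #1): fills=none; bids=[#4:2@104 #3:2@96] asks=[-]

Answer: BIDS (highest first):
  #4: 2@104
  #3: 2@96
ASKS (lowest first):
  (empty)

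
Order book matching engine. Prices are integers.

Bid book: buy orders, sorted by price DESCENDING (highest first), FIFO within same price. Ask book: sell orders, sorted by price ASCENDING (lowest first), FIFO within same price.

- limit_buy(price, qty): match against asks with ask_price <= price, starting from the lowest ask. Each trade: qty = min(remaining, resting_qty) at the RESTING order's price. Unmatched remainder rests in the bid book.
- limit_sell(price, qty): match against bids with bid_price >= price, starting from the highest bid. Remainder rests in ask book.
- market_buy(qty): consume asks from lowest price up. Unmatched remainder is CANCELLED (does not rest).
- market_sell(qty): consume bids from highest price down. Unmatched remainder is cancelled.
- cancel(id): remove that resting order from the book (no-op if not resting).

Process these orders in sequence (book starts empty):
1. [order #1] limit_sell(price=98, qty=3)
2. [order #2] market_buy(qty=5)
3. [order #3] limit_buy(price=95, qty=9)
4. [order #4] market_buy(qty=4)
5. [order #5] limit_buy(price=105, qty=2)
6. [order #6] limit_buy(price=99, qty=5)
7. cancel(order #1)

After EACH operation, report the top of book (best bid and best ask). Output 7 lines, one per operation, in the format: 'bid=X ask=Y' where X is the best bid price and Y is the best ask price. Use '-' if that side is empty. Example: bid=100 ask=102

After op 1 [order #1] limit_sell(price=98, qty=3): fills=none; bids=[-] asks=[#1:3@98]
After op 2 [order #2] market_buy(qty=5): fills=#2x#1:3@98; bids=[-] asks=[-]
After op 3 [order #3] limit_buy(price=95, qty=9): fills=none; bids=[#3:9@95] asks=[-]
After op 4 [order #4] market_buy(qty=4): fills=none; bids=[#3:9@95] asks=[-]
After op 5 [order #5] limit_buy(price=105, qty=2): fills=none; bids=[#5:2@105 #3:9@95] asks=[-]
After op 6 [order #6] limit_buy(price=99, qty=5): fills=none; bids=[#5:2@105 #6:5@99 #3:9@95] asks=[-]
After op 7 cancel(order #1): fills=none; bids=[#5:2@105 #6:5@99 #3:9@95] asks=[-]

Answer: bid=- ask=98
bid=- ask=-
bid=95 ask=-
bid=95 ask=-
bid=105 ask=-
bid=105 ask=-
bid=105 ask=-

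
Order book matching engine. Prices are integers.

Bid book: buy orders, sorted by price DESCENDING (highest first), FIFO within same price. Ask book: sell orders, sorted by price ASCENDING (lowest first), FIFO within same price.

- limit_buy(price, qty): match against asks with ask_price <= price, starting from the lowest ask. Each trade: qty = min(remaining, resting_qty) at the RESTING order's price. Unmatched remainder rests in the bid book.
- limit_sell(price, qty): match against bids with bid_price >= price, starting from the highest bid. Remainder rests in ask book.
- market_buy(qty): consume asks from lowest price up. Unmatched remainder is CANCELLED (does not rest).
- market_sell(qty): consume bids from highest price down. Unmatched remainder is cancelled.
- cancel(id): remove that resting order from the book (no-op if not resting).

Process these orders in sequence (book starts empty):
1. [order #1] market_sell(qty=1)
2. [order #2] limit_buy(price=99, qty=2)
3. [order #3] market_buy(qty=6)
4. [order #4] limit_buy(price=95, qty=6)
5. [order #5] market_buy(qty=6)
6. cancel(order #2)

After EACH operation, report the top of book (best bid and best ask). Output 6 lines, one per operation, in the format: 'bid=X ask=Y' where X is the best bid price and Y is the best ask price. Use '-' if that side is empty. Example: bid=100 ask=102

After op 1 [order #1] market_sell(qty=1): fills=none; bids=[-] asks=[-]
After op 2 [order #2] limit_buy(price=99, qty=2): fills=none; bids=[#2:2@99] asks=[-]
After op 3 [order #3] market_buy(qty=6): fills=none; bids=[#2:2@99] asks=[-]
After op 4 [order #4] limit_buy(price=95, qty=6): fills=none; bids=[#2:2@99 #4:6@95] asks=[-]
After op 5 [order #5] market_buy(qty=6): fills=none; bids=[#2:2@99 #4:6@95] asks=[-]
After op 6 cancel(order #2): fills=none; bids=[#4:6@95] asks=[-]

Answer: bid=- ask=-
bid=99 ask=-
bid=99 ask=-
bid=99 ask=-
bid=99 ask=-
bid=95 ask=-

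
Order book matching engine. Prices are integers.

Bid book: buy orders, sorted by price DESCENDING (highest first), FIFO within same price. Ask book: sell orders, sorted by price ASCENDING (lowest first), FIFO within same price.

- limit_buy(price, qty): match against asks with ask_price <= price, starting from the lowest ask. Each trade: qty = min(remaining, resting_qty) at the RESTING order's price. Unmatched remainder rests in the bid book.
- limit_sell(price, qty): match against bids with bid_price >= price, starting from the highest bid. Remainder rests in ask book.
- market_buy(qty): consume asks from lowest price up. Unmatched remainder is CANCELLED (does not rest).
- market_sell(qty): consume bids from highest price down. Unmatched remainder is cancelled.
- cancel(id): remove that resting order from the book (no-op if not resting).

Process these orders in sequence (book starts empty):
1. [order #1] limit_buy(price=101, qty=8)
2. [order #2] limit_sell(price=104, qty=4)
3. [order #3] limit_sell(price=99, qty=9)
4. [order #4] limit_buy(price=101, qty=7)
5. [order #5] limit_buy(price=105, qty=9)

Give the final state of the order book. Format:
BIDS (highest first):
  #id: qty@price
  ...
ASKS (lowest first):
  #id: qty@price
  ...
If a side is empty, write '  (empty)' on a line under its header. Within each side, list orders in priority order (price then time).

Answer: BIDS (highest first):
  #5: 5@105
  #4: 6@101
ASKS (lowest first):
  (empty)

Derivation:
After op 1 [order #1] limit_buy(price=101, qty=8): fills=none; bids=[#1:8@101] asks=[-]
After op 2 [order #2] limit_sell(price=104, qty=4): fills=none; bids=[#1:8@101] asks=[#2:4@104]
After op 3 [order #3] limit_sell(price=99, qty=9): fills=#1x#3:8@101; bids=[-] asks=[#3:1@99 #2:4@104]
After op 4 [order #4] limit_buy(price=101, qty=7): fills=#4x#3:1@99; bids=[#4:6@101] asks=[#2:4@104]
After op 5 [order #5] limit_buy(price=105, qty=9): fills=#5x#2:4@104; bids=[#5:5@105 #4:6@101] asks=[-]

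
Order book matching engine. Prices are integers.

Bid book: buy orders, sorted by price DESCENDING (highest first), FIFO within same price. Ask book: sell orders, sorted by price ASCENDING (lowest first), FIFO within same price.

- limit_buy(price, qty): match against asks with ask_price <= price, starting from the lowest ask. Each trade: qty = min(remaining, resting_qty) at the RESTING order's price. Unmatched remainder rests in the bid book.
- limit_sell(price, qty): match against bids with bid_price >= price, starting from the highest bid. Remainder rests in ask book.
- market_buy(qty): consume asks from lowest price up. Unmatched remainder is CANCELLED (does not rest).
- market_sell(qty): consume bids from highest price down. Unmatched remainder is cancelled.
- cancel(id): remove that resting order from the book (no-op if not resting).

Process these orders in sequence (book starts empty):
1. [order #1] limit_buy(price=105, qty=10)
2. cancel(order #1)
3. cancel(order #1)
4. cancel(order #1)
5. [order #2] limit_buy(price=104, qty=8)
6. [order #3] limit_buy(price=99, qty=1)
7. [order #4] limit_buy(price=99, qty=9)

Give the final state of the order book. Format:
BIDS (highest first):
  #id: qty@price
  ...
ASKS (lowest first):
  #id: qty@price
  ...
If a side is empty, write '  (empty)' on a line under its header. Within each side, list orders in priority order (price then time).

Answer: BIDS (highest first):
  #2: 8@104
  #3: 1@99
  #4: 9@99
ASKS (lowest first):
  (empty)

Derivation:
After op 1 [order #1] limit_buy(price=105, qty=10): fills=none; bids=[#1:10@105] asks=[-]
After op 2 cancel(order #1): fills=none; bids=[-] asks=[-]
After op 3 cancel(order #1): fills=none; bids=[-] asks=[-]
After op 4 cancel(order #1): fills=none; bids=[-] asks=[-]
After op 5 [order #2] limit_buy(price=104, qty=8): fills=none; bids=[#2:8@104] asks=[-]
After op 6 [order #3] limit_buy(price=99, qty=1): fills=none; bids=[#2:8@104 #3:1@99] asks=[-]
After op 7 [order #4] limit_buy(price=99, qty=9): fills=none; bids=[#2:8@104 #3:1@99 #4:9@99] asks=[-]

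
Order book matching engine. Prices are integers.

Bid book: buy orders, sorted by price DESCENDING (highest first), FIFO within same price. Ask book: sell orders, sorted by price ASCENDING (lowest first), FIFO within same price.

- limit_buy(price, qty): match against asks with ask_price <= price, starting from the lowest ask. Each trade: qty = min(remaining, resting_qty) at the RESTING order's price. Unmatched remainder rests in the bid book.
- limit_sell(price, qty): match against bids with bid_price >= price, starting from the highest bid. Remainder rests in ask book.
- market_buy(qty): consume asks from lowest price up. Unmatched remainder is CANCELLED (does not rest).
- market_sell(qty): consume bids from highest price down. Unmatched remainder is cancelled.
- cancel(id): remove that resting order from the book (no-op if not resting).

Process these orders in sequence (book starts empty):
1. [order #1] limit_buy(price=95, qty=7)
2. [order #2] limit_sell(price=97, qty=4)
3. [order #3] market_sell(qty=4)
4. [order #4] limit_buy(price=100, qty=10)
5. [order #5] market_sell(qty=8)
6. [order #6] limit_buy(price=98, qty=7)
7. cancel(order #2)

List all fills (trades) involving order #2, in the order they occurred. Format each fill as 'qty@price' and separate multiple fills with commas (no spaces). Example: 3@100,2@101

After op 1 [order #1] limit_buy(price=95, qty=7): fills=none; bids=[#1:7@95] asks=[-]
After op 2 [order #2] limit_sell(price=97, qty=4): fills=none; bids=[#1:7@95] asks=[#2:4@97]
After op 3 [order #3] market_sell(qty=4): fills=#1x#3:4@95; bids=[#1:3@95] asks=[#2:4@97]
After op 4 [order #4] limit_buy(price=100, qty=10): fills=#4x#2:4@97; bids=[#4:6@100 #1:3@95] asks=[-]
After op 5 [order #5] market_sell(qty=8): fills=#4x#5:6@100 #1x#5:2@95; bids=[#1:1@95] asks=[-]
After op 6 [order #6] limit_buy(price=98, qty=7): fills=none; bids=[#6:7@98 #1:1@95] asks=[-]
After op 7 cancel(order #2): fills=none; bids=[#6:7@98 #1:1@95] asks=[-]

Answer: 4@97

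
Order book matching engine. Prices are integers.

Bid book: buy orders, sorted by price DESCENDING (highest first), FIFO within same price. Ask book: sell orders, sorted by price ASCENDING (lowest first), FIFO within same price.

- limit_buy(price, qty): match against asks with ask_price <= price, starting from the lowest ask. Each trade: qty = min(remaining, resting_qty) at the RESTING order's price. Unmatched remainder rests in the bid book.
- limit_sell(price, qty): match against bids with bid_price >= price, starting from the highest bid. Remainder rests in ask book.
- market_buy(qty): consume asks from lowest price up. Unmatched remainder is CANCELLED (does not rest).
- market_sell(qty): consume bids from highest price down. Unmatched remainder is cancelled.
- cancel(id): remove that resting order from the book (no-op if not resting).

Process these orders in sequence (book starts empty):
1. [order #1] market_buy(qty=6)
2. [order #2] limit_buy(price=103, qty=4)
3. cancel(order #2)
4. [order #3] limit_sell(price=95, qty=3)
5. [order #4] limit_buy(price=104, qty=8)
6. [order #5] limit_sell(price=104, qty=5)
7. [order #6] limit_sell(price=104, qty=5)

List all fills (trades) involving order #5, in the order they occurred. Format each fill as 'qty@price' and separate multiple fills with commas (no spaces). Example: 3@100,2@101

Answer: 5@104

Derivation:
After op 1 [order #1] market_buy(qty=6): fills=none; bids=[-] asks=[-]
After op 2 [order #2] limit_buy(price=103, qty=4): fills=none; bids=[#2:4@103] asks=[-]
After op 3 cancel(order #2): fills=none; bids=[-] asks=[-]
After op 4 [order #3] limit_sell(price=95, qty=3): fills=none; bids=[-] asks=[#3:3@95]
After op 5 [order #4] limit_buy(price=104, qty=8): fills=#4x#3:3@95; bids=[#4:5@104] asks=[-]
After op 6 [order #5] limit_sell(price=104, qty=5): fills=#4x#5:5@104; bids=[-] asks=[-]
After op 7 [order #6] limit_sell(price=104, qty=5): fills=none; bids=[-] asks=[#6:5@104]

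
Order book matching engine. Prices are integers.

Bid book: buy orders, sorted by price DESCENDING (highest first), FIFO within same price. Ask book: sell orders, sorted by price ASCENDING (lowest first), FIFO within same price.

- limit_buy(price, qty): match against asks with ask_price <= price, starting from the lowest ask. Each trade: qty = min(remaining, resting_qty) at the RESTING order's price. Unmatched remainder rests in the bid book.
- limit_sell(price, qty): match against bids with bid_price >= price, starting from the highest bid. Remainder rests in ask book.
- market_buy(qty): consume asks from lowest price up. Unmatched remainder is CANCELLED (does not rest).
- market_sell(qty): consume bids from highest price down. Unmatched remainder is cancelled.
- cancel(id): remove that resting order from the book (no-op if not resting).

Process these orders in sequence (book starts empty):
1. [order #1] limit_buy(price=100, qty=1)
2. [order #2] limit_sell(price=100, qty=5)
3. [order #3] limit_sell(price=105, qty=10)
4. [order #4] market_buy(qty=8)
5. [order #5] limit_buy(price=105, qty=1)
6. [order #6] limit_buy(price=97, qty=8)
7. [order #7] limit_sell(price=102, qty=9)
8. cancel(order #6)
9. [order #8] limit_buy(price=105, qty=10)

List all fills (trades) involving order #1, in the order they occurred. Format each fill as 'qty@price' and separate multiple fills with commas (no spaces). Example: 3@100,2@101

After op 1 [order #1] limit_buy(price=100, qty=1): fills=none; bids=[#1:1@100] asks=[-]
After op 2 [order #2] limit_sell(price=100, qty=5): fills=#1x#2:1@100; bids=[-] asks=[#2:4@100]
After op 3 [order #3] limit_sell(price=105, qty=10): fills=none; bids=[-] asks=[#2:4@100 #3:10@105]
After op 4 [order #4] market_buy(qty=8): fills=#4x#2:4@100 #4x#3:4@105; bids=[-] asks=[#3:6@105]
After op 5 [order #5] limit_buy(price=105, qty=1): fills=#5x#3:1@105; bids=[-] asks=[#3:5@105]
After op 6 [order #6] limit_buy(price=97, qty=8): fills=none; bids=[#6:8@97] asks=[#3:5@105]
After op 7 [order #7] limit_sell(price=102, qty=9): fills=none; bids=[#6:8@97] asks=[#7:9@102 #3:5@105]
After op 8 cancel(order #6): fills=none; bids=[-] asks=[#7:9@102 #3:5@105]
After op 9 [order #8] limit_buy(price=105, qty=10): fills=#8x#7:9@102 #8x#3:1@105; bids=[-] asks=[#3:4@105]

Answer: 1@100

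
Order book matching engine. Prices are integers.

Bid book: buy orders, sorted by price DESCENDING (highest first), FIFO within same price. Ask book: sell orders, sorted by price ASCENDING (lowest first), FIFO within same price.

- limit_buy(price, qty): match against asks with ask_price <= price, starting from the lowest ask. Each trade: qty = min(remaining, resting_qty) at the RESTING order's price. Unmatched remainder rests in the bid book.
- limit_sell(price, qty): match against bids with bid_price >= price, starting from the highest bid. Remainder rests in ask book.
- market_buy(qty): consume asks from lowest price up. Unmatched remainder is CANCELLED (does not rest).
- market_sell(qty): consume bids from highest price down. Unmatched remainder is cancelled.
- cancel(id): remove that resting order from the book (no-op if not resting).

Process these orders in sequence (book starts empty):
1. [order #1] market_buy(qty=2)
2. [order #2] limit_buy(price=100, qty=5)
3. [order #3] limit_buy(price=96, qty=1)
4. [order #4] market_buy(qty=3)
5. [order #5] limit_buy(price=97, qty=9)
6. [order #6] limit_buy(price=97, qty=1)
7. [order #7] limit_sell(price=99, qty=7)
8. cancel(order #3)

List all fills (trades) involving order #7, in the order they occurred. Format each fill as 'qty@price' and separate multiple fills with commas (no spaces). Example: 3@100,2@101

After op 1 [order #1] market_buy(qty=2): fills=none; bids=[-] asks=[-]
After op 2 [order #2] limit_buy(price=100, qty=5): fills=none; bids=[#2:5@100] asks=[-]
After op 3 [order #3] limit_buy(price=96, qty=1): fills=none; bids=[#2:5@100 #3:1@96] asks=[-]
After op 4 [order #4] market_buy(qty=3): fills=none; bids=[#2:5@100 #3:1@96] asks=[-]
After op 5 [order #5] limit_buy(price=97, qty=9): fills=none; bids=[#2:5@100 #5:9@97 #3:1@96] asks=[-]
After op 6 [order #6] limit_buy(price=97, qty=1): fills=none; bids=[#2:5@100 #5:9@97 #6:1@97 #3:1@96] asks=[-]
After op 7 [order #7] limit_sell(price=99, qty=7): fills=#2x#7:5@100; bids=[#5:9@97 #6:1@97 #3:1@96] asks=[#7:2@99]
After op 8 cancel(order #3): fills=none; bids=[#5:9@97 #6:1@97] asks=[#7:2@99]

Answer: 5@100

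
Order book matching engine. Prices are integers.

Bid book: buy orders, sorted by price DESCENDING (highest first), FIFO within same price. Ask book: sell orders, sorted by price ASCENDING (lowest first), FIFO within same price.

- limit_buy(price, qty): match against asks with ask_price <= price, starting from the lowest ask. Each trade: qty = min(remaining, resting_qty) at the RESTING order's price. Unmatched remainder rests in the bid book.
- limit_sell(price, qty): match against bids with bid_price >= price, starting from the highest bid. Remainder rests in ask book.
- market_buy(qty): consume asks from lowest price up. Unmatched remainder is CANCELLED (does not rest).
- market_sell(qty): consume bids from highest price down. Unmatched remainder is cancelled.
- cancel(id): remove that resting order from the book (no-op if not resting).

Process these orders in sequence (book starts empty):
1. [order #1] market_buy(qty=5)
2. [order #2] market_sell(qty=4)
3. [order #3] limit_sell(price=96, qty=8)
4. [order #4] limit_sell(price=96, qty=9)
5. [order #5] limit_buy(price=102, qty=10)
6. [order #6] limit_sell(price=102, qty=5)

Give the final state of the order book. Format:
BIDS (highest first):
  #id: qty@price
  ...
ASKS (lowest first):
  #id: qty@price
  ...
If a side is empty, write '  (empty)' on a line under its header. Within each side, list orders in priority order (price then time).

Answer: BIDS (highest first):
  (empty)
ASKS (lowest first):
  #4: 7@96
  #6: 5@102

Derivation:
After op 1 [order #1] market_buy(qty=5): fills=none; bids=[-] asks=[-]
After op 2 [order #2] market_sell(qty=4): fills=none; bids=[-] asks=[-]
After op 3 [order #3] limit_sell(price=96, qty=8): fills=none; bids=[-] asks=[#3:8@96]
After op 4 [order #4] limit_sell(price=96, qty=9): fills=none; bids=[-] asks=[#3:8@96 #4:9@96]
After op 5 [order #5] limit_buy(price=102, qty=10): fills=#5x#3:8@96 #5x#4:2@96; bids=[-] asks=[#4:7@96]
After op 6 [order #6] limit_sell(price=102, qty=5): fills=none; bids=[-] asks=[#4:7@96 #6:5@102]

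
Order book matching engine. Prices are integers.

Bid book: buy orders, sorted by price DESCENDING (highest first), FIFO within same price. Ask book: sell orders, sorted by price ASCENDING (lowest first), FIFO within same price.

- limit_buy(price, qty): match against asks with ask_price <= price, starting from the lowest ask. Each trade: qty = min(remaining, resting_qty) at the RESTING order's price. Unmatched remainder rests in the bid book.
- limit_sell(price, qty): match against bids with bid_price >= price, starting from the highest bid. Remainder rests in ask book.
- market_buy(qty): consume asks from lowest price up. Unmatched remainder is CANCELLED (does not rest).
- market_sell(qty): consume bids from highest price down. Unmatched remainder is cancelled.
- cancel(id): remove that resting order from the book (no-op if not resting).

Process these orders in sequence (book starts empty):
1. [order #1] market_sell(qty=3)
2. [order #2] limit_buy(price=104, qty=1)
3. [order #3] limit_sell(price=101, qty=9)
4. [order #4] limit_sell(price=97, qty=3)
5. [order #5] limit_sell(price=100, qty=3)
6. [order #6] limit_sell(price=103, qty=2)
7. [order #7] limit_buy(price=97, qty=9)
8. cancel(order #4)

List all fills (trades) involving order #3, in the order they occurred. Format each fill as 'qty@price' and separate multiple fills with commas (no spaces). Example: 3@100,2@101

After op 1 [order #1] market_sell(qty=3): fills=none; bids=[-] asks=[-]
After op 2 [order #2] limit_buy(price=104, qty=1): fills=none; bids=[#2:1@104] asks=[-]
After op 3 [order #3] limit_sell(price=101, qty=9): fills=#2x#3:1@104; bids=[-] asks=[#3:8@101]
After op 4 [order #4] limit_sell(price=97, qty=3): fills=none; bids=[-] asks=[#4:3@97 #3:8@101]
After op 5 [order #5] limit_sell(price=100, qty=3): fills=none; bids=[-] asks=[#4:3@97 #5:3@100 #3:8@101]
After op 6 [order #6] limit_sell(price=103, qty=2): fills=none; bids=[-] asks=[#4:3@97 #5:3@100 #3:8@101 #6:2@103]
After op 7 [order #7] limit_buy(price=97, qty=9): fills=#7x#4:3@97; bids=[#7:6@97] asks=[#5:3@100 #3:8@101 #6:2@103]
After op 8 cancel(order #4): fills=none; bids=[#7:6@97] asks=[#5:3@100 #3:8@101 #6:2@103]

Answer: 1@104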